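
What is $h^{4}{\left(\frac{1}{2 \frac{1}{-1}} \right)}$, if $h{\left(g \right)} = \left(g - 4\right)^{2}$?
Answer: $\frac{43046721}{256} \approx 1.6815 \cdot 10^{5}$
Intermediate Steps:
$h{\left(g \right)} = \left(-4 + g\right)^{2}$
$h^{4}{\left(\frac{1}{2 \frac{1}{-1}} \right)} = \left(\left(-4 + \frac{1}{2 \frac{1}{-1}}\right)^{2}\right)^{4} = \left(\left(-4 + \frac{1}{2 \left(-1\right)}\right)^{2}\right)^{4} = \left(\left(-4 + \frac{1}{-2}\right)^{2}\right)^{4} = \left(\left(-4 - \frac{1}{2}\right)^{2}\right)^{4} = \left(\left(- \frac{9}{2}\right)^{2}\right)^{4} = \left(\frac{81}{4}\right)^{4} = \frac{43046721}{256}$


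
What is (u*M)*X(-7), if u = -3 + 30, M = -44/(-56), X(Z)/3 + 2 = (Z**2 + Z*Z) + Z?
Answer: 79299/14 ≈ 5664.2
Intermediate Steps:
X(Z) = -6 + 3*Z + 6*Z**2 (X(Z) = -6 + 3*((Z**2 + Z*Z) + Z) = -6 + 3*((Z**2 + Z**2) + Z) = -6 + 3*(2*Z**2 + Z) = -6 + 3*(Z + 2*Z**2) = -6 + (3*Z + 6*Z**2) = -6 + 3*Z + 6*Z**2)
M = 11/14 (M = -44*(-1/56) = 11/14 ≈ 0.78571)
u = 27
(u*M)*X(-7) = (27*(11/14))*(-6 + 3*(-7) + 6*(-7)**2) = 297*(-6 - 21 + 6*49)/14 = 297*(-6 - 21 + 294)/14 = (297/14)*267 = 79299/14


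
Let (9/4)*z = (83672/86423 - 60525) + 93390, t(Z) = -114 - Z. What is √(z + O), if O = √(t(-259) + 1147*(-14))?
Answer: √(981895110507364 + 67220414361*I*√15913)/259269 ≈ 120.86 + 0.52187*I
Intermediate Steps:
O = I*√15913 (O = √((-114 - 1*(-259)) + 1147*(-14)) = √((-114 + 259) - 16058) = √(145 - 16058) = √(-15913) = I*√15913 ≈ 126.15*I)
z = 11361502268/777807 (z = 4*((83672/86423 - 60525) + 93390)/9 = 4*(-5230668403/86423 + 93390)/9 = (4/9)*(2840375567/86423) = 11361502268/777807 ≈ 14607.)
√(z + O) = √(11361502268/777807 + I*√15913)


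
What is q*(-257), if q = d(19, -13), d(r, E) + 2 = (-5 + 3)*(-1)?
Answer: 0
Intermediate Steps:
d(r, E) = 0 (d(r, E) = -2 + (-5 + 3)*(-1) = -2 - 2*(-1) = -2 + 2 = 0)
q = 0
q*(-257) = 0*(-257) = 0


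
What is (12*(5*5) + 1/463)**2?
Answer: 19293487801/214369 ≈ 90001.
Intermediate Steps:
(12*(5*5) + 1/463)**2 = (12*25 + 1/463)**2 = (300 + 1/463)**2 = (138901/463)**2 = 19293487801/214369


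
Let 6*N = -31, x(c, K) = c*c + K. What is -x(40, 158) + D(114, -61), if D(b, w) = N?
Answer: -10579/6 ≈ -1763.2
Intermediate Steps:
x(c, K) = K + c² (x(c, K) = c² + K = K + c²)
N = -31/6 (N = (⅙)*(-31) = -31/6 ≈ -5.1667)
D(b, w) = -31/6
-x(40, 158) + D(114, -61) = -(158 + 40²) - 31/6 = -(158 + 1600) - 31/6 = -1*1758 - 31/6 = -1758 - 31/6 = -10579/6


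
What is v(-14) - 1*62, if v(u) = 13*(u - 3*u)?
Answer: 302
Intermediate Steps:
v(u) = -26*u (v(u) = 13*(-2*u) = -26*u)
v(-14) - 1*62 = -26*(-14) - 1*62 = 364 - 62 = 302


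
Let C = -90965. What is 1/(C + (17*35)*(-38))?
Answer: -1/113575 ≈ -8.8048e-6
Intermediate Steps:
1/(C + (17*35)*(-38)) = 1/(-90965 + (17*35)*(-38)) = 1/(-90965 + 595*(-38)) = 1/(-90965 - 22610) = 1/(-113575) = -1/113575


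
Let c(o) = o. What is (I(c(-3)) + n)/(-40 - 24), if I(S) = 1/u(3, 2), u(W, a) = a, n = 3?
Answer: -7/128 ≈ -0.054688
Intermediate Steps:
I(S) = ½ (I(S) = 1/2 = ½)
(I(c(-3)) + n)/(-40 - 24) = (½ + 3)/(-40 - 24) = (7/2)/(-64) = (7/2)*(-1/64) = -7/128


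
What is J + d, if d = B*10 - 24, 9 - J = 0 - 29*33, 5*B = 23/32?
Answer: 15095/16 ≈ 943.44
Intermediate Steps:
B = 23/160 (B = (23/32)/5 = (23*(1/32))/5 = (⅕)*(23/32) = 23/160 ≈ 0.14375)
J = 966 (J = 9 - (0 - 29*33) = 9 - (0 - 957) = 9 - 1*(-957) = 9 + 957 = 966)
d = -361/16 (d = (23/160)*10 - 24 = 23/16 - 24 = -361/16 ≈ -22.563)
J + d = 966 - 361/16 = 15095/16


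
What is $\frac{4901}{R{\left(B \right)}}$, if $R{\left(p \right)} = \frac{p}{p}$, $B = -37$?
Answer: $4901$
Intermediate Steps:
$R{\left(p \right)} = 1$
$\frac{4901}{R{\left(B \right)}} = \frac{4901}{1} = 4901 \cdot 1 = 4901$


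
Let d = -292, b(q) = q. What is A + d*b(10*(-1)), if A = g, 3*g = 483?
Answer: 3081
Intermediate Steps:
g = 161 (g = (⅓)*483 = 161)
A = 161
A + d*b(10*(-1)) = 161 - 2920*(-1) = 161 - 292*(-10) = 161 + 2920 = 3081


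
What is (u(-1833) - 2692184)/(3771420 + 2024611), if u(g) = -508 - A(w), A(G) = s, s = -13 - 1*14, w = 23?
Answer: -2692665/5796031 ≈ -0.46457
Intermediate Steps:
s = -27 (s = -13 - 14 = -27)
A(G) = -27
u(g) = -481 (u(g) = -508 - 1*(-27) = -508 + 27 = -481)
(u(-1833) - 2692184)/(3771420 + 2024611) = (-481 - 2692184)/(3771420 + 2024611) = -2692665/5796031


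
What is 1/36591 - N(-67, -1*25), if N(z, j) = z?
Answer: 2451598/36591 ≈ 67.000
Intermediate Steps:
1/36591 - N(-67, -1*25) = 1/36591 - 1*(-67) = 1/36591 + 67 = 2451598/36591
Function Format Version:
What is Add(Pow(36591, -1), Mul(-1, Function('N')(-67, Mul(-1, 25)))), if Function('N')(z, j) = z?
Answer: Rational(2451598, 36591) ≈ 67.000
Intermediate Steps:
Add(Pow(36591, -1), Mul(-1, Function('N')(-67, Mul(-1, 25)))) = Add(Pow(36591, -1), Mul(-1, -67)) = Add(Rational(1, 36591), 67) = Rational(2451598, 36591)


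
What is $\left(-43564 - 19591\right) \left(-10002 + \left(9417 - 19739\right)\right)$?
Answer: $1283562220$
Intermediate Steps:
$\left(-43564 - 19591\right) \left(-10002 + \left(9417 - 19739\right)\right) = - 63155 \left(-10002 + \left(9417 - 19739\right)\right) = - 63155 \left(-10002 - 10322\right) = \left(-63155\right) \left(-20324\right) = 1283562220$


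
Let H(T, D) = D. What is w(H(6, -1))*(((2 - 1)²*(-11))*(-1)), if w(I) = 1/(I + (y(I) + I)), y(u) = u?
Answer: -11/3 ≈ -3.6667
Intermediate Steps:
w(I) = 1/(3*I) (w(I) = 1/(I + (I + I)) = 1/(I + 2*I) = 1/(3*I))
w(H(6, -1))*(((2 - 1)²*(-11))*(-1)) = ((⅓)/(-1))*(((2 - 1)²*(-11))*(-1)) = ((⅓)*(-1))*((1²*(-11))*(-1)) = -1*(-11)*(-1)/3 = -(-11)*(-1)/3 = -⅓*11 = -11/3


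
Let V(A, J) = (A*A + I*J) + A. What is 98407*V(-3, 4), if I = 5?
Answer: 2558582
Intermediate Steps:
V(A, J) = A + A² + 5*J (V(A, J) = (A*A + 5*J) + A = (A² + 5*J) + A = A + A² + 5*J)
98407*V(-3, 4) = 98407*(-3 + (-3)² + 5*4) = 98407*(-3 + 9 + 20) = 98407*26 = 2558582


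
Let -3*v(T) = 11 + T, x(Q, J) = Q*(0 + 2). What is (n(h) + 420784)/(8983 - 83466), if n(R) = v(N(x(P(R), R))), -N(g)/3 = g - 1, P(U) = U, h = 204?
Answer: -1263562/223449 ≈ -5.6548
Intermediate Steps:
x(Q, J) = 2*Q (x(Q, J) = Q*2 = 2*Q)
N(g) = 3 - 3*g (N(g) = -3*(g - 1) = -3*(-1 + g) = 3 - 3*g)
v(T) = -11/3 - T/3 (v(T) = -(11 + T)/3 = -11/3 - T/3)
n(R) = -14/3 + 2*R (n(R) = -11/3 - (3 - 6*R)/3 = -11/3 + (-1 + 2*R) = -14/3 + 2*R)
(n(h) + 420784)/(8983 - 83466) = ((-14/3 + 2*204) + 420784)/(8983 - 83466) = ((-14/3 + 408) + 420784)/(-74483) = (1210/3 + 420784)*(-1/74483) = (1263562/3)*(-1/74483) = -1263562/223449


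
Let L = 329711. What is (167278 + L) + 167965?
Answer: 664954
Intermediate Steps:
(167278 + L) + 167965 = (167278 + 329711) + 167965 = 496989 + 167965 = 664954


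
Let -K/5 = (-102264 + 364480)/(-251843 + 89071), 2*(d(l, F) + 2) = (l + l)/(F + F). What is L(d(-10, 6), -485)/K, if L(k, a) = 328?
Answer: 6673652/163885 ≈ 40.722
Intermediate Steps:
d(l, F) = -2 + l/(2*F) (d(l, F) = -2 + ((l + l)/(F + F))/2 = -2 + ((2*l)/((2*F)))/2 = -2 + ((2*l)*(1/(2*F)))/2 = -2 + (l/F)/2 = -2 + l/(2*F))
K = 327770/40693 (K = -5*(-102264 + 364480)/(-251843 + 89071) = -1311080/(-162772) = -1311080*(-1)/162772 = -5*(-65554/40693) = 327770/40693 ≈ 8.0547)
L(d(-10, 6), -485)/K = 328/(327770/40693) = 328*(40693/327770) = 6673652/163885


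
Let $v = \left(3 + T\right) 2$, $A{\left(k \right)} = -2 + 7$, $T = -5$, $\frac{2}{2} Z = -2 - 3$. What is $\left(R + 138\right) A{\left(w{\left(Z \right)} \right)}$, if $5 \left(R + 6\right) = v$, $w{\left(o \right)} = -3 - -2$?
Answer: $656$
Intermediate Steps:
$Z = -5$ ($Z = -2 - 3 = -5$)
$w{\left(o \right)} = -1$ ($w{\left(o \right)} = -3 + 2 = -1$)
$A{\left(k \right)} = 5$
$v = -4$ ($v = \left(3 - 5\right) 2 = \left(-2\right) 2 = -4$)
$R = - \frac{34}{5}$ ($R = -6 + \frac{1}{5} \left(-4\right) = -6 - \frac{4}{5} = - \frac{34}{5} \approx -6.8$)
$\left(R + 138\right) A{\left(w{\left(Z \right)} \right)} = \left(- \frac{34}{5} + 138\right) 5 = \frac{656}{5} \cdot 5 = 656$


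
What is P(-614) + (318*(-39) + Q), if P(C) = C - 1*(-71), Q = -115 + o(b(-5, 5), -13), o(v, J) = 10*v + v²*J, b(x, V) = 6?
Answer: -13468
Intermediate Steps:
o(v, J) = 10*v + J*v²
Q = -523 (Q = -115 + 6*(10 - 13*6) = -115 + 6*(10 - 78) = -115 + 6*(-68) = -115 - 408 = -523)
P(C) = 71 + C (P(C) = C + 71 = 71 + C)
P(-614) + (318*(-39) + Q) = (71 - 614) + (318*(-39) - 523) = -543 + (-12402 - 523) = -543 - 12925 = -13468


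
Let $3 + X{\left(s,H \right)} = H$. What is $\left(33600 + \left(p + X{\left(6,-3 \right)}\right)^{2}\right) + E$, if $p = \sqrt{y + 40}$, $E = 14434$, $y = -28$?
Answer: $48082 - 24 \sqrt{3} \approx 48040.0$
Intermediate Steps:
$X{\left(s,H \right)} = -3 + H$
$p = 2 \sqrt{3}$ ($p = \sqrt{-28 + 40} = \sqrt{12} = 2 \sqrt{3} \approx 3.4641$)
$\left(33600 + \left(p + X{\left(6,-3 \right)}\right)^{2}\right) + E = \left(33600 + \left(2 \sqrt{3} - 6\right)^{2}\right) + 14434 = \left(33600 + \left(-6 + 2 \sqrt{3}\right)^{2}\right) + 14434 = 48034 + \left(-6 + 2 \sqrt{3}\right)^{2}$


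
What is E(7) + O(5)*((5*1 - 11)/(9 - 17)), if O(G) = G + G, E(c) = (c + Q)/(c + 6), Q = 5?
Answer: 219/26 ≈ 8.4231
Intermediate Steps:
E(c) = (5 + c)/(6 + c) (E(c) = (c + 5)/(c + 6) = (5 + c)/(6 + c))
O(G) = 2*G
E(7) + O(5)*((5*1 - 11)/(9 - 17)) = (5 + 7)/(6 + 7) + (2*5)*((5*1 - 11)/(9 - 17)) = 12/13 + 10*((5 - 11)/(-8)) = (1/13)*12 + 10*(-6*(-1/8)) = 12/13 + 10*(3/4) = 12/13 + 15/2 = 219/26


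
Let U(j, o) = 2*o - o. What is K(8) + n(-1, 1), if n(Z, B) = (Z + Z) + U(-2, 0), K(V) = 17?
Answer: 15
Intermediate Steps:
U(j, o) = o
n(Z, B) = 2*Z (n(Z, B) = (Z + Z) + 0 = 2*Z + 0 = 2*Z)
K(8) + n(-1, 1) = 17 + 2*(-1) = 17 - 2 = 15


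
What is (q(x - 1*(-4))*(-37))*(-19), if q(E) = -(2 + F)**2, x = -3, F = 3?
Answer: -17575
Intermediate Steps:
q(E) = -25 (q(E) = -(2 + 3)**2 = -1*5**2 = -1*25 = -25)
(q(x - 1*(-4))*(-37))*(-19) = -25*(-37)*(-19) = 925*(-19) = -17575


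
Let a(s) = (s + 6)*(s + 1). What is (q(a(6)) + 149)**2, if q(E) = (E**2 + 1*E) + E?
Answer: 54361129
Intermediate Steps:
a(s) = (1 + s)*(6 + s) (a(s) = (6 + s)*(1 + s) = (1 + s)*(6 + s))
q(E) = E**2 + 2*E (q(E) = (E**2 + E) + E = (E + E**2) + E = E**2 + 2*E)
(q(a(6)) + 149)**2 = ((6 + 6**2 + 7*6)*(2 + (6 + 6**2 + 7*6)) + 149)**2 = ((6 + 36 + 42)*(2 + (6 + 36 + 42)) + 149)**2 = (84*(2 + 84) + 149)**2 = (84*86 + 149)**2 = (7224 + 149)**2 = 7373**2 = 54361129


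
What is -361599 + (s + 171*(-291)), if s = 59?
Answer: -411301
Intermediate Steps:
-361599 + (s + 171*(-291)) = -361599 + (59 + 171*(-291)) = -361599 + (59 - 49761) = -361599 - 49702 = -411301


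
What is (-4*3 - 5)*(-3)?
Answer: 51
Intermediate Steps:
(-4*3 - 5)*(-3) = (-12 - 5)*(-3) = -17*(-3) = 51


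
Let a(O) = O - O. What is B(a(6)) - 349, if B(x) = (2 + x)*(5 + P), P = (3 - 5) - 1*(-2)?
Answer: -339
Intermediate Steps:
P = 0 (P = -2 + 2 = 0)
a(O) = 0
B(x) = 10 + 5*x (B(x) = (2 + x)*(5 + 0) = (2 + x)*5 = 10 + 5*x)
B(a(6)) - 349 = (10 + 5*0) - 349 = (10 + 0) - 349 = 10 - 349 = -339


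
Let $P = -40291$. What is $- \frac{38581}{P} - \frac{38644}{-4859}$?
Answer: $\frac{943467}{105881} \approx 8.9106$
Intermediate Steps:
$- \frac{38581}{P} - \frac{38644}{-4859} = - \frac{38581}{-40291} - \frac{38644}{-4859} = \left(-38581\right) \left(- \frac{1}{40291}\right) - - \frac{38644}{4859} = \frac{38581}{40291} + \frac{38644}{4859} = \frac{943467}{105881}$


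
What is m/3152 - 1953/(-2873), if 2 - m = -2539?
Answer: 13456149/9055696 ≈ 1.4859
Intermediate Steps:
m = 2541 (m = 2 - 1*(-2539) = 2 + 2539 = 2541)
m/3152 - 1953/(-2873) = 2541/3152 - 1953/(-2873) = 2541*(1/3152) - 1953*(-1/2873) = 2541/3152 + 1953/2873 = 13456149/9055696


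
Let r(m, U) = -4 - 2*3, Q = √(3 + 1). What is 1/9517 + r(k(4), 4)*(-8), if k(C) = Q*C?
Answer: 761361/9517 ≈ 80.000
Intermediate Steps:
Q = 2 (Q = √4 = 2)
k(C) = 2*C
r(m, U) = -10 (r(m, U) = -4 - 6 = -10)
1/9517 + r(k(4), 4)*(-8) = 1/9517 - 10*(-8) = 1/9517 + 80 = 761361/9517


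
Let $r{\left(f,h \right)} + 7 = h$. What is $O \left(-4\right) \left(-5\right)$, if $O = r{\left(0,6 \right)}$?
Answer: $-20$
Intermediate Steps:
$r{\left(f,h \right)} = -7 + h$
$O = -1$ ($O = -7 + 6 = -1$)
$O \left(-4\right) \left(-5\right) = \left(-1\right) \left(-4\right) \left(-5\right) = 4 \left(-5\right) = -20$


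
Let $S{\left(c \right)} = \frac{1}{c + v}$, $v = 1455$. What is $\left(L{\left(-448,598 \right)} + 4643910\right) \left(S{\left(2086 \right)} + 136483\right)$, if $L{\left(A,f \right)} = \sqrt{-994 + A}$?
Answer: $\frac{2244338100008640}{3541} + \frac{483286304 i \sqrt{1442}}{3541} \approx 6.3381 \cdot 10^{11} + 5.1828 \cdot 10^{6} i$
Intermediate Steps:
$S{\left(c \right)} = \frac{1}{1455 + c}$ ($S{\left(c \right)} = \frac{1}{c + 1455} = \frac{1}{1455 + c}$)
$\left(L{\left(-448,598 \right)} + 4643910\right) \left(S{\left(2086 \right)} + 136483\right) = \left(\sqrt{-994 - 448} + 4643910\right) \left(\frac{1}{1455 + 2086} + 136483\right) = \left(\sqrt{-1442} + 4643910\right) \left(\frac{1}{3541} + 136483\right) = \left(i \sqrt{1442} + 4643910\right) \left(\frac{1}{3541} + 136483\right) = \left(4643910 + i \sqrt{1442}\right) \frac{483286304}{3541} = \frac{2244338100008640}{3541} + \frac{483286304 i \sqrt{1442}}{3541}$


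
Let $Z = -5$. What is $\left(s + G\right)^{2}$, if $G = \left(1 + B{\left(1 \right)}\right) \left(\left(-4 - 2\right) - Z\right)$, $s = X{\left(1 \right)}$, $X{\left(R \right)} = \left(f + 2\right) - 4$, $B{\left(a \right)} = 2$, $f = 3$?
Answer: $4$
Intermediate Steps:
$X{\left(R \right)} = 1$ ($X{\left(R \right)} = \left(3 + 2\right) - 4 = 5 - 4 = 1$)
$s = 1$
$G = -3$ ($G = \left(1 + 2\right) \left(\left(-4 - 2\right) - -5\right) = 3 \left(\left(-4 - 2\right) + 5\right) = 3 \left(-6 + 5\right) = 3 \left(-1\right) = -3$)
$\left(s + G\right)^{2} = \left(1 - 3\right)^{2} = \left(-2\right)^{2} = 4$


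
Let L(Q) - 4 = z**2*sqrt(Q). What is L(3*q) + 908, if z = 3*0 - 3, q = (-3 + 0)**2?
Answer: 912 + 27*sqrt(3) ≈ 958.77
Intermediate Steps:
q = 9 (q = (-3)**2 = 9)
z = -3 (z = 0 - 3 = -3)
L(Q) = 4 + 9*sqrt(Q) (L(Q) = 4 + (-3)**2*sqrt(Q) = 4 + 9*sqrt(Q))
L(3*q) + 908 = (4 + 9*sqrt(3*9)) + 908 = (4 + 9*sqrt(27)) + 908 = (4 + 9*(3*sqrt(3))) + 908 = (4 + 27*sqrt(3)) + 908 = 912 + 27*sqrt(3)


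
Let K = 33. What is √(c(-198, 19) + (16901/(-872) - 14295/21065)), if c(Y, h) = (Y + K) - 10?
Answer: I*√658150503328274/1836868 ≈ 13.966*I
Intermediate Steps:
c(Y, h) = 23 + Y (c(Y, h) = (Y + 33) - 10 = (33 + Y) - 10 = 23 + Y)
√(c(-198, 19) + (16901/(-872) - 14295/21065)) = √((23 - 198) + (16901/(-872) - 14295/21065)) = √(-175 + (16901*(-1/872) - 14295*1/21065)) = √(-175 + (-16901/872 - 2859/4213)) = √(-175 - 73696961/3673736) = √(-716600761/3673736) = I*√658150503328274/1836868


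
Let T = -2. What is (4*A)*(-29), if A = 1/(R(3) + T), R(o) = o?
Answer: -116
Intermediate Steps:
A = 1 (A = 1/(3 - 2) = 1/1 = 1)
(4*A)*(-29) = (4*1)*(-29) = 4*(-29) = -116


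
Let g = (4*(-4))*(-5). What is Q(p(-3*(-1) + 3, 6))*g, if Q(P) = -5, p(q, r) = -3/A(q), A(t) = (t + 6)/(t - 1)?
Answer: -400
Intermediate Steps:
A(t) = (6 + t)/(-1 + t)
p(q, r) = -3*(-1 + q)/(6 + q)
g = 80 (g = -16*(-5) = 80)
Q(p(-3*(-1) + 3, 6))*g = -5*80 = -400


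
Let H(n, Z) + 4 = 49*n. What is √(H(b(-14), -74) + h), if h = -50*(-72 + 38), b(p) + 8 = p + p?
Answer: 2*I*√17 ≈ 8.2462*I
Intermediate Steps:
b(p) = -8 + 2*p (b(p) = -8 + (p + p) = -8 + 2*p)
h = 1700 (h = -50*(-34) = 1700)
H(n, Z) = -4 + 49*n
√(H(b(-14), -74) + h) = √((-4 + 49*(-8 + 2*(-14))) + 1700) = √((-4 + 49*(-8 - 28)) + 1700) = √((-4 + 49*(-36)) + 1700) = √((-4 - 1764) + 1700) = √(-1768 + 1700) = √(-68) = 2*I*√17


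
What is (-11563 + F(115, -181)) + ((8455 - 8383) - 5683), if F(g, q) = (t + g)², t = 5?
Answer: -2774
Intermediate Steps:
F(g, q) = (5 + g)²
(-11563 + F(115, -181)) + ((8455 - 8383) - 5683) = (-11563 + (5 + 115)²) + ((8455 - 8383) - 5683) = (-11563 + 120²) + (72 - 5683) = (-11563 + 14400) - 5611 = 2837 - 5611 = -2774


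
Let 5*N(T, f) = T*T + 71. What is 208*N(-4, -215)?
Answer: 18096/5 ≈ 3619.2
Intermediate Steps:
N(T, f) = 71/5 + T**2/5 (N(T, f) = (T*T + 71)/5 = (T**2 + 71)/5 = (71 + T**2)/5 = 71/5 + T**2/5)
208*N(-4, -215) = 208*(71/5 + (1/5)*(-4)**2) = 208*(71/5 + (1/5)*16) = 208*(71/5 + 16/5) = 208*(87/5) = 18096/5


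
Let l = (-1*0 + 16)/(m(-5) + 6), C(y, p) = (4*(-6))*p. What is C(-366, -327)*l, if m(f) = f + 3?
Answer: 31392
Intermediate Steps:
m(f) = 3 + f
C(y, p) = -24*p
l = 4 (l = (-1*0 + 16)/((3 - 5) + 6) = (0 + 16)/(-2 + 6) = 16/4 = 16*(¼) = 4)
C(-366, -327)*l = -24*(-327)*4 = 7848*4 = 31392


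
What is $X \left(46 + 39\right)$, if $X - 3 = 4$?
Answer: $595$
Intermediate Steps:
$X = 7$ ($X = 3 + 4 = 7$)
$X \left(46 + 39\right) = 7 \left(46 + 39\right) = 7 \cdot 85 = 595$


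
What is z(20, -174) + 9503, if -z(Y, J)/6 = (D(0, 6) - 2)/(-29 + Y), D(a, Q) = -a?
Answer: 28505/3 ≈ 9501.7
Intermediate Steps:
z(Y, J) = 12/(-29 + Y) (z(Y, J) = -6*(-1*0 - 2)/(-29 + Y) = -6*(0 - 2)/(-29 + Y) = -(-12)/(-29 + Y) = 12/(-29 + Y))
z(20, -174) + 9503 = 12/(-29 + 20) + 9503 = 12/(-9) + 9503 = 12*(-⅑) + 9503 = -4/3 + 9503 = 28505/3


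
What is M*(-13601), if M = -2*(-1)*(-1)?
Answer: 27202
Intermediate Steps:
M = -2 (M = 2*(-1) = -2)
M*(-13601) = -2*(-13601) = 27202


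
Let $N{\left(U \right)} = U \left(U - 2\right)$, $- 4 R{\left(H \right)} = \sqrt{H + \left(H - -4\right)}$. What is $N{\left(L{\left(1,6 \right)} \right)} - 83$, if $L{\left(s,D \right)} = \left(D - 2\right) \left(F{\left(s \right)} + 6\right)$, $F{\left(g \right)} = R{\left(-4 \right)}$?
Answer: $441 - 92 i \approx 441.0 - 92.0 i$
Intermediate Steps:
$R{\left(H \right)} = - \frac{\sqrt{4 + 2 H}}{4}$ ($R{\left(H \right)} = - \frac{\sqrt{H + \left(H - -4\right)}}{4} = - \frac{\sqrt{H + \left(H + 4\right)}}{4} = - \frac{\sqrt{H + \left(4 + H\right)}}{4} = - \frac{\sqrt{4 + 2 H}}{4}$)
$F{\left(g \right)} = - \frac{i}{2}$ ($F{\left(g \right)} = - \frac{\sqrt{4 + 2 \left(-4\right)}}{4} = - \frac{\sqrt{4 - 8}}{4} = - \frac{\sqrt{-4}}{4} = - \frac{2 i}{4} = - \frac{i}{2}$)
$L{\left(s,D \right)} = \left(-2 + D\right) \left(6 - \frac{i}{2}\right)$ ($L{\left(s,D \right)} = \left(D - 2\right) \left(- \frac{i}{2} + 6\right) = \left(-2 + D\right) \left(6 - \frac{i}{2}\right)$)
$N{\left(U \right)} = U \left(-2 + U\right)$
$N{\left(L{\left(1,6 \right)} \right)} - 83 = \left(-12 + i + \frac{1}{2} \cdot 6 \left(12 - i\right)\right) \left(-2 + \left(-12 + i + \frac{1}{2} \cdot 6 \left(12 - i\right)\right)\right) - 83 = \left(-12 + i + \left(36 - 3 i\right)\right) \left(-2 + \left(-12 + i + \left(36 - 3 i\right)\right)\right) - 83 = \left(24 - 2 i\right) \left(-2 + \left(24 - 2 i\right)\right) - 83 = \left(24 - 2 i\right) \left(22 - 2 i\right) - 83 = \left(22 - 2 i\right) \left(24 - 2 i\right) - 83 = -83 + \left(22 - 2 i\right) \left(24 - 2 i\right)$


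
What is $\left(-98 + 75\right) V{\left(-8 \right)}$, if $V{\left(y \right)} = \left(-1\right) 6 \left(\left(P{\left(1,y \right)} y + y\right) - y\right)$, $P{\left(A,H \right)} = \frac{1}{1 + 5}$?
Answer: $-184$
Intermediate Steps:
$P{\left(A,H \right)} = \frac{1}{6}$
$V{\left(y \right)} = - y$ ($V{\left(y \right)} = \left(-1\right) 6 \left(\left(\frac{y}{6} + y\right) - y\right) = - 6 \left(\frac{7 y}{6} - y\right) = - 6 \frac{y}{6} = - y$)
$\left(-98 + 75\right) V{\left(-8 \right)} = \left(-98 + 75\right) \left(\left(-1\right) \left(-8\right)\right) = \left(-23\right) 8 = -184$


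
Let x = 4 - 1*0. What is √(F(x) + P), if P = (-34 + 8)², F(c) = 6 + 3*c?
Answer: √694 ≈ 26.344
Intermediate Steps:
x = 4 (x = 4 + 0 = 4)
P = 676 (P = (-26)² = 676)
√(F(x) + P) = √((6 + 3*4) + 676) = √((6 + 12) + 676) = √(18 + 676) = √694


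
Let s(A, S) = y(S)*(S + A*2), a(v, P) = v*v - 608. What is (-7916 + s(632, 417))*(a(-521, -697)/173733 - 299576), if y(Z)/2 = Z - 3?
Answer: -72029119256614000/173733 ≈ -4.1460e+11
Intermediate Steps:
a(v, P) = -608 + v² (a(v, P) = v² - 608 = -608 + v²)
y(Z) = -6 + 2*Z (y(Z) = 2*(Z - 3) = 2*(-3 + Z) = -6 + 2*Z)
s(A, S) = (-6 + 2*S)*(S + 2*A) (s(A, S) = (-6 + 2*S)*(S + A*2) = (-6 + 2*S)*(S + 2*A))
(-7916 + s(632, 417))*(a(-521, -697)/173733 - 299576) = (-7916 + 2*(-3 + 417)*(417 + 2*632))*((-608 + (-521)²)/173733 - 299576) = (-7916 + 2*414*(417 + 1264))*((-608 + 271441)*(1/173733) - 299576) = (-7916 + 2*414*1681)*(270833*(1/173733) - 299576) = (-7916 + 1391868)*(270833/173733 - 299576) = 1383952*(-52045966375/173733) = -72029119256614000/173733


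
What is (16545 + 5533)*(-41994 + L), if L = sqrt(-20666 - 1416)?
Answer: -927143532 + 22078*I*sqrt(22082) ≈ -9.2714e+8 + 3.2808e+6*I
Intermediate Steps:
L = I*sqrt(22082) (L = sqrt(-22082) = I*sqrt(22082) ≈ 148.6*I)
(16545 + 5533)*(-41994 + L) = (16545 + 5533)*(-41994 + I*sqrt(22082)) = 22078*(-41994 + I*sqrt(22082)) = -927143532 + 22078*I*sqrt(22082)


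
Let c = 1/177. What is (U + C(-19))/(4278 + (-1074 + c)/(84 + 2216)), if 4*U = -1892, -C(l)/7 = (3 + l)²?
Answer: -922081500/1741383703 ≈ -0.52951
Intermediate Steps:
c = 1/177 ≈ 0.0056497
C(l) = -7*(3 + l)²
U = -473 (U = (¼)*(-1892) = -473)
(U + C(-19))/(4278 + (-1074 + c)/(84 + 2216)) = (-473 - 7*(3 - 19)²)/(4278 + (-1074 + 1/177)/(84 + 2216)) = (-473 - 7*(-16)²)/(4278 - 190097/177/2300) = (-473 - 7*256)/(4278 - 190097/177*1/2300) = (-473 - 1792)/(4278 - 190097/407100) = -2265/1741383703/407100 = -2265*407100/1741383703 = -922081500/1741383703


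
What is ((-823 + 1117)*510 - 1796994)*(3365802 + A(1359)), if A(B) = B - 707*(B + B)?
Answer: -2380874203890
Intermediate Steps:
A(B) = -1413*B (A(B) = B - 1414*B = -1413*B)
((-823 + 1117)*510 - 1796994)*(3365802 + A(1359)) = ((-823 + 1117)*510 - 1796994)*(3365802 - 1413*1359) = (294*510 - 1796994)*(3365802 - 1920267) = (149940 - 1796994)*1445535 = -1647054*1445535 = -2380874203890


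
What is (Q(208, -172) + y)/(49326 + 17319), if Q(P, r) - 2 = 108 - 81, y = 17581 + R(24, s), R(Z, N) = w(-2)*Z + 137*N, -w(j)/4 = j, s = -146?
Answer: -440/13329 ≈ -0.033011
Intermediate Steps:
w(j) = -4*j
R(Z, N) = 8*Z + 137*N (R(Z, N) = (-4*(-2))*Z + 137*N = 8*Z + 137*N)
y = -2229 (y = 17581 + (8*24 + 137*(-146)) = 17581 + (192 - 20002) = 17581 - 19810 = -2229)
Q(P, r) = 29 (Q(P, r) = 2 + (108 - 81) = 2 + 27 = 29)
(Q(208, -172) + y)/(49326 + 17319) = (29 - 2229)/(49326 + 17319) = -2200/66645 = -2200*1/66645 = -440/13329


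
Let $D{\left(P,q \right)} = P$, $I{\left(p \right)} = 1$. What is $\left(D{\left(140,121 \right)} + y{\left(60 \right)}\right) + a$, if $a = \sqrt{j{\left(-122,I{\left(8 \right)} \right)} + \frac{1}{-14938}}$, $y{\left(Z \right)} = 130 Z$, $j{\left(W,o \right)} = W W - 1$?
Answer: $7940 + \frac{\sqrt{3321049815314}}{14938} \approx 8062.0$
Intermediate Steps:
$j{\left(W,o \right)} = -1 + W^{2}$ ($j{\left(W,o \right)} = W^{2} - 1 = -1 + W^{2}$)
$a = \frac{\sqrt{3321049815314}}{14938}$ ($a = \sqrt{\left(-1 + \left(-122\right)^{2}\right) + \frac{1}{-14938}} = \sqrt{\left(-1 + 14884\right) - \frac{1}{14938}} = \sqrt{14883 - \frac{1}{14938}} = \sqrt{\frac{222322253}{14938}} = \frac{\sqrt{3321049815314}}{14938} \approx 122.0$)
$\left(D{\left(140,121 \right)} + y{\left(60 \right)}\right) + a = \left(140 + 130 \cdot 60\right) + \frac{\sqrt{3321049815314}}{14938} = \left(140 + 7800\right) + \frac{\sqrt{3321049815314}}{14938} = 7940 + \frac{\sqrt{3321049815314}}{14938}$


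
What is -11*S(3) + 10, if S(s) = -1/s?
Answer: 41/3 ≈ 13.667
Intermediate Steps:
-11*S(3) + 10 = -(-11)/3 + 10 = -11*(-⅓) + 10 = 11/3 + 10 = 41/3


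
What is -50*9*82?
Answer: -36900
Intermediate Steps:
-50*9*82 = -450*82 = -36900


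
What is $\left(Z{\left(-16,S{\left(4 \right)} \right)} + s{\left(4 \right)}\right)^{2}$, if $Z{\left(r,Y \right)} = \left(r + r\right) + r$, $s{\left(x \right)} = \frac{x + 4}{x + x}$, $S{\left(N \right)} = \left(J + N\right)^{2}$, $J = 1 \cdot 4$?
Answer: $2209$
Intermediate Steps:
$J = 4$
$S{\left(N \right)} = \left(4 + N\right)^{2}$
$s{\left(x \right)} = \frac{4 + x}{2 x}$
$Z{\left(r,Y \right)} = 3 r$ ($Z{\left(r,Y \right)} = 2 r + r = 3 r$)
$\left(Z{\left(-16,S{\left(4 \right)} \right)} + s{\left(4 \right)}\right)^{2} = \left(3 \left(-16\right) + \frac{4 + 4}{2 \cdot 4}\right)^{2} = \left(-48 + \frac{1}{2} \cdot \frac{1}{4} \cdot 8\right)^{2} = \left(-48 + 1\right)^{2} = \left(-47\right)^{2} = 2209$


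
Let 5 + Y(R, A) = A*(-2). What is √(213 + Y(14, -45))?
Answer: √298 ≈ 17.263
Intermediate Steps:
Y(R, A) = -5 - 2*A (Y(R, A) = -5 + A*(-2) = -5 - 2*A)
√(213 + Y(14, -45)) = √(213 + (-5 - 2*(-45))) = √(213 + (-5 + 90)) = √(213 + 85) = √298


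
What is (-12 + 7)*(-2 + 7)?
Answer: -25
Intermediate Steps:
(-12 + 7)*(-2 + 7) = -5*5 = -25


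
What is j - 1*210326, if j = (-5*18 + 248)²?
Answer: -185362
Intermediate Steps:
j = 24964 (j = (-90 + 248)² = 158² = 24964)
j - 1*210326 = 24964 - 1*210326 = 24964 - 210326 = -185362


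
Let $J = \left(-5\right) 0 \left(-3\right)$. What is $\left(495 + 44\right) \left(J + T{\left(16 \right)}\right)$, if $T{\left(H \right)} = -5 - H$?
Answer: $-11319$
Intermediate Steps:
$J = 0$ ($J = 0 \left(-3\right) = 0$)
$\left(495 + 44\right) \left(J + T{\left(16 \right)}\right) = \left(495 + 44\right) \left(0 - 21\right) = 539 \left(0 - 21\right) = 539 \left(-21\right) = -11319$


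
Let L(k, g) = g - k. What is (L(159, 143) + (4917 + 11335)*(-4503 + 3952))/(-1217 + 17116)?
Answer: -688836/1223 ≈ -563.23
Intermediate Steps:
(L(159, 143) + (4917 + 11335)*(-4503 + 3952))/(-1217 + 17116) = ((143 - 1*159) + (4917 + 11335)*(-4503 + 3952))/(-1217 + 17116) = ((143 - 159) + 16252*(-551))/15899 = (-16 - 8954852)*(1/15899) = -8954868*1/15899 = -688836/1223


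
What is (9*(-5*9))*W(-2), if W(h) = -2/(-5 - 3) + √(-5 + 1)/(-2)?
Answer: -405/4 + 405*I ≈ -101.25 + 405.0*I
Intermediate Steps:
W(h) = ¼ - I (W(h) = -2/(-8) + √(-4)*(-½) = -2*(-⅛) + (2*I)*(-½) = ¼ - I)
(9*(-5*9))*W(-2) = (9*(-5*9))*(¼ - I) = (9*(-45))*(¼ - I) = -405*(¼ - I) = -405/4 + 405*I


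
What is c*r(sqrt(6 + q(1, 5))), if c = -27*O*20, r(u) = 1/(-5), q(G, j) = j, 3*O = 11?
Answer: 396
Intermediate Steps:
O = 11/3 (O = (1/3)*11 = 11/3 ≈ 3.6667)
r(u) = -1/5
c = -1980 (c = -27*11/3*20 = -99*20 = -1980)
c*r(sqrt(6 + q(1, 5))) = -1980*(-1/5) = 396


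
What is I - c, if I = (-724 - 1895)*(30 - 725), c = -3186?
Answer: 1823391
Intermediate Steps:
I = 1820205 (I = -2619*(-695) = 1820205)
I - c = 1820205 - 1*(-3186) = 1820205 + 3186 = 1823391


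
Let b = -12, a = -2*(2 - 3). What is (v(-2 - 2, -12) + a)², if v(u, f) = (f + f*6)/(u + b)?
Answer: 841/16 ≈ 52.563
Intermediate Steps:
a = 2 (a = -2*(-1) = 2)
v(u, f) = 7*f/(-12 + u) (v(u, f) = (f + f*6)/(u - 12) = (f + 6*f)/(-12 + u) = (7*f)/(-12 + u) = 7*f/(-12 + u))
(v(-2 - 2, -12) + a)² = (7*(-12)/(-12 + (-2 - 2)) + 2)² = (7*(-12)/(-12 - 4) + 2)² = (7*(-12)/(-16) + 2)² = (7*(-12)*(-1/16) + 2)² = (21/4 + 2)² = (29/4)² = 841/16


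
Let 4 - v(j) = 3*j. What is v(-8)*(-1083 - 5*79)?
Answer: -41384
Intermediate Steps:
v(j) = 4 - 3*j
v(-8)*(-1083 - 5*79) = (4 - 3*(-8))*(-1083 - 5*79) = (4 + 24)*(-1083 - 395) = 28*(-1478) = -41384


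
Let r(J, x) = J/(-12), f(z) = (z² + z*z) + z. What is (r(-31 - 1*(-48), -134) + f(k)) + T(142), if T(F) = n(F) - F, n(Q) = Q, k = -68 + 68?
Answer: -17/12 ≈ -1.4167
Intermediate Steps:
k = 0
f(z) = z + 2*z² (f(z) = (z² + z²) + z = 2*z² + z = z + 2*z²)
r(J, x) = -J/12 (r(J, x) = J*(-1/12) = -J/12)
T(F) = 0 (T(F) = F - F = 0)
(r(-31 - 1*(-48), -134) + f(k)) + T(142) = (-(-31 - 1*(-48))/12 + 0*(1 + 2*0)) + 0 = (-(-31 + 48)/12 + 0*(1 + 0)) + 0 = (-1/12*17 + 0*1) + 0 = (-17/12 + 0) + 0 = -17/12 + 0 = -17/12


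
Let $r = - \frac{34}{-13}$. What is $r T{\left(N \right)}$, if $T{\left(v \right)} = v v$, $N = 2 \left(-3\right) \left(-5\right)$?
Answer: $\frac{30600}{13} \approx 2353.8$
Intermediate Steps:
$N = 30$ ($N = \left(-6\right) \left(-5\right) = 30$)
$r = \frac{34}{13}$ ($r = \left(-34\right) \left(- \frac{1}{13}\right) = \frac{34}{13} \approx 2.6154$)
$T{\left(v \right)} = v^{2}$
$r T{\left(N \right)} = \frac{34 \cdot 30^{2}}{13} = \frac{34}{13} \cdot 900 = \frac{30600}{13}$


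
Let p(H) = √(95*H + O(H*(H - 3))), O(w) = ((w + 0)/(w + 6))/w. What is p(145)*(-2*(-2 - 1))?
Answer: 3*√1460822280249/5149 ≈ 704.20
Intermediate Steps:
O(w) = 1/(6 + w) (O(w) = (w/(6 + w))/w = 1/(6 + w))
p(H) = √(1/(6 + H*(-3 + H)) + 95*H) (p(H) = √(95*H + 1/(6 + H*(H - 3))) = √(95*H + 1/(6 + H*(-3 + H))) = √(1/(6 + H*(-3 + H)) + 95*H))
p(145)*(-2*(-2 - 1)) = √((1 + 95*145*(6 + 145*(-3 + 145)))/(6 + 145*(-3 + 145)))*(-2*(-2 - 1)) = √((1 + 95*145*(6 + 145*142))/(6 + 145*142))*(-2*(-3)) = √((1 + 95*145*(6 + 20590))/(6 + 20590))*6 = √((1 + 95*145*20596)/20596)*6 = √((1 + 283709900)/20596)*6 = √((1/20596)*283709901)*6 = √(283709901/20596)*6 = (√1460822280249/10298)*6 = 3*√1460822280249/5149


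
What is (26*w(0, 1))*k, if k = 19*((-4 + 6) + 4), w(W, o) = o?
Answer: 2964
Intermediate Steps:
k = 114 (k = 19*(2 + 4) = 19*6 = 114)
(26*w(0, 1))*k = (26*1)*114 = 26*114 = 2964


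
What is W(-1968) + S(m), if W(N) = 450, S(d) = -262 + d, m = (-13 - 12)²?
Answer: 813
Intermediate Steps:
m = 625 (m = (-25)² = 625)
W(-1968) + S(m) = 450 + (-262 + 625) = 450 + 363 = 813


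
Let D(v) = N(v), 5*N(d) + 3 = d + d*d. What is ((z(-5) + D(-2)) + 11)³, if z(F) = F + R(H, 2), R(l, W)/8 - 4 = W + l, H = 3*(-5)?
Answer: -36264691/125 ≈ -2.9012e+5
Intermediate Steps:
H = -15
N(d) = -⅗ + d/5 + d²/5 (N(d) = -⅗ + (d + d*d)/5 = -⅗ + (d + d²)/5 = -⅗ + (d/5 + d²/5) = -⅗ + d/5 + d²/5)
R(l, W) = 32 + 8*W + 8*l (R(l, W) = 32 + 8*(W + l) = 32 + (8*W + 8*l) = 32 + 8*W + 8*l)
D(v) = -⅗ + v/5 + v²/5
z(F) = -72 + F (z(F) = F + (32 + 8*2 + 8*(-15)) = F + (32 + 16 - 120) = F - 72 = -72 + F)
((z(-5) + D(-2)) + 11)³ = (((-72 - 5) + (-⅗ + (⅕)*(-2) + (⅕)*(-2)²)) + 11)³ = ((-77 + (-⅗ - ⅖ + (⅕)*4)) + 11)³ = ((-77 + (-⅗ - ⅖ + ⅘)) + 11)³ = ((-77 - ⅕) + 11)³ = (-386/5 + 11)³ = (-331/5)³ = -36264691/125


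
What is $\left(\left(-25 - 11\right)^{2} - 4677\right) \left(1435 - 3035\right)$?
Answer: $5409600$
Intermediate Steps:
$\left(\left(-25 - 11\right)^{2} - 4677\right) \left(1435 - 3035\right) = \left(\left(-36\right)^{2} - 4677\right) \left(-1600\right) = \left(1296 - 4677\right) \left(-1600\right) = \left(-3381\right) \left(-1600\right) = 5409600$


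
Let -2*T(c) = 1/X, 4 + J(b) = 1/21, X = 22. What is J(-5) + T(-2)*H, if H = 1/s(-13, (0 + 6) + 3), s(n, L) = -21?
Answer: -1217/308 ≈ -3.9513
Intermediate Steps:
J(b) = -83/21 (J(b) = -4 + 1/21 = -83/21)
T(c) = -1/44 (T(c) = -½/22 = -½*1/22 = -1/44)
H = -1/21 (H = 1/(-21) = -1/21 ≈ -0.047619)
J(-5) + T(-2)*H = -83/21 - 1/44*(-1/21) = -83/21 + 1/924 = -1217/308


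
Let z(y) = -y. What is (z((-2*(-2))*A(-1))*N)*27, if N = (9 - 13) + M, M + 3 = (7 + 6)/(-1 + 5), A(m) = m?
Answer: -405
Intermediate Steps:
M = ¼ (M = -3 + (7 + 6)/(-1 + 5) = -3 + 13/4 = ¼ ≈ 0.25000)
N = -15/4 (N = (9 - 13) + ¼ = -4 + ¼ = -15/4 ≈ -3.7500)
(z((-2*(-2))*A(-1))*N)*27 = (-(-2*(-2))*(-1)*(-15/4))*27 = (-4*(-1)*(-15/4))*27 = (-1*(-4)*(-15/4))*27 = (4*(-15/4))*27 = -15*27 = -405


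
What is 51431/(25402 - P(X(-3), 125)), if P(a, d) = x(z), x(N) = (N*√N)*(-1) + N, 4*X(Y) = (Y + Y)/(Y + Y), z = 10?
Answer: 163241994/80594083 - 257155*√10/322376332 ≈ 2.0230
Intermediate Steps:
X(Y) = ¼ (X(Y) = ((Y + Y)/(Y + Y))/4 = ((2*Y)/((2*Y)))/4 = ((2*Y)*(1/(2*Y)))/4 = (¼)*1 = ¼)
x(N) = N - N^(3/2) (x(N) = N^(3/2)*(-1) + N = -N^(3/2) + N = N - N^(3/2))
P(a, d) = 10 - 10*√10 (P(a, d) = 10 - 10^(3/2) = 10 - 10*√10)
51431/(25402 - P(X(-3), 125)) = 51431/(25402 - (10 - 10*√10)) = 51431/(25402 + (-10 + 10*√10)) = 51431/(25392 + 10*√10)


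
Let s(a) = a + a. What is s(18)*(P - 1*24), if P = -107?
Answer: -4716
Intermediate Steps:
s(a) = 2*a
s(18)*(P - 1*24) = (2*18)*(-107 - 1*24) = 36*(-107 - 24) = 36*(-131) = -4716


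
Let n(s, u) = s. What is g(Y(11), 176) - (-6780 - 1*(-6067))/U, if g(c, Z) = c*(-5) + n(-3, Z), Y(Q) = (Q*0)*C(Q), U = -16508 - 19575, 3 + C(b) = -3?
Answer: -108962/36083 ≈ -3.0198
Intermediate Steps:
C(b) = -6 (C(b) = -3 - 3 = -6)
U = -36083
Y(Q) = 0 (Y(Q) = (Q*0)*(-6) = 0*(-6) = 0)
g(c, Z) = -3 - 5*c (g(c, Z) = c*(-5) - 3 = -5*c - 3 = -3 - 5*c)
g(Y(11), 176) - (-6780 - 1*(-6067))/U = (-3 - 5*0) - (-6780 - 1*(-6067))/(-36083) = (-3 + 0) - (-6780 + 6067)*(-1)/36083 = -3 - (-713)*(-1)/36083 = -3 - 1*713/36083 = -3 - 713/36083 = -108962/36083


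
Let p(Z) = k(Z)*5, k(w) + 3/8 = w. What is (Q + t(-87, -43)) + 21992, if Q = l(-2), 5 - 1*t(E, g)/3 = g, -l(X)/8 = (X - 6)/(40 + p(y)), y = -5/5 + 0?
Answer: 5866552/265 ≈ 22138.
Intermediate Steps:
y = -1 (y = -5*⅕ + 0 = -1 + 0 = -1)
k(w) = -3/8 + w
p(Z) = -15/8 + 5*Z (p(Z) = (-3/8 + Z)*5 = -15/8 + 5*Z)
l(X) = 384/265 - 64*X/265 (l(X) = -8*(X - 6)/(40 + (-15/8 + 5*(-1))) = -8*(-6 + X)/(40 + (-15/8 - 5)) = -8*(-6 + X)/(40 - 55/8) = -8*(-6 + X)/265/8 = -8*(-6 + X)*8/265 = -8*(-48/265 + 8*X/265) = 384/265 - 64*X/265)
t(E, g) = 15 - 3*g
Q = 512/265 (Q = 384/265 - 64/265*(-2) = 384/265 + 128/265 = 512/265 ≈ 1.9321)
(Q + t(-87, -43)) + 21992 = (512/265 + (15 - 3*(-43))) + 21992 = (512/265 + (15 + 129)) + 21992 = (512/265 + 144) + 21992 = 38672/265 + 21992 = 5866552/265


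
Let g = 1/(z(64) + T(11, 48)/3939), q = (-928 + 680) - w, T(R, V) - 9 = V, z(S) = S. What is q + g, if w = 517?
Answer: -64297702/84051 ≈ -764.98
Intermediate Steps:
T(R, V) = 9 + V
q = -765 (q = (-928 + 680) - 1*517 = -248 - 517 = -765)
g = 1313/84051 (g = 1/(64 + (9 + 48)/3939) = 1/(64 + 57*(1/3939)) = 1/(64 + 19/1313) = 1/(84051/1313) = 1313/84051 ≈ 0.015621)
q + g = -765 + 1313/84051 = -64297702/84051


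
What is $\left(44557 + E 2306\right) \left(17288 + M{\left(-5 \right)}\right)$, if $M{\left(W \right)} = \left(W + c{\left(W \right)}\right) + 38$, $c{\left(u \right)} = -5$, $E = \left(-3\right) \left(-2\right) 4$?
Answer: $1729885716$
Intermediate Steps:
$E = 24$ ($E = 6 \cdot 4 = 24$)
$M{\left(W \right)} = 33 + W$ ($M{\left(W \right)} = \left(W - 5\right) + 38 = \left(-5 + W\right) + 38 = 33 + W$)
$\left(44557 + E 2306\right) \left(17288 + M{\left(-5 \right)}\right) = \left(44557 + 24 \cdot 2306\right) \left(17288 + \left(33 - 5\right)\right) = \left(44557 + 55344\right) \left(17288 + 28\right) = 99901 \cdot 17316 = 1729885716$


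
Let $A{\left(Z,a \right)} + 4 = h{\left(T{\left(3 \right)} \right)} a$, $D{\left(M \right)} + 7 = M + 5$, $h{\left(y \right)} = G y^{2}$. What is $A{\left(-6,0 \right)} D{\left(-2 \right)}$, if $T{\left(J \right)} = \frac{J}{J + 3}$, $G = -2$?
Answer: $16$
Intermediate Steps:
$T{\left(J \right)} = \frac{J}{3 + J}$
$h{\left(y \right)} = - 2 y^{2}$
$D{\left(M \right)} = -2 + M$ ($D{\left(M \right)} = -7 + \left(M + 5\right) = -7 + \left(5 + M\right) = -2 + M$)
$A{\left(Z,a \right)} = -4 - \frac{a}{2}$ ($A{\left(Z,a \right)} = -4 + - 2 \left(\frac{3}{3 + 3}\right)^{2} a = -4 + - 2 \left(\frac{3}{6}\right)^{2} a = -4 + - 2 \left(3 \cdot \frac{1}{6}\right)^{2} a = -4 + - \frac{2}{4} a = -4 + \left(-2\right) \frac{1}{4} a = -4 - \frac{a}{2}$)
$A{\left(-6,0 \right)} D{\left(-2 \right)} = \left(-4 - 0\right) \left(-2 - 2\right) = \left(-4 + 0\right) \left(-4\right) = \left(-4\right) \left(-4\right) = 16$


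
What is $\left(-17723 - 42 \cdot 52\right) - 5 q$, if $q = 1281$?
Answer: $-26312$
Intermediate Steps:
$\left(-17723 - 42 \cdot 52\right) - 5 q = \left(-17723 - 42 \cdot 52\right) - 6405 = \left(-17723 - 2184\right) - 6405 = -19907 - 6405 = -26312$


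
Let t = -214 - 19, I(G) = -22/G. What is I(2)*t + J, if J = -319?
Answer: 2244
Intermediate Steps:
t = -233
I(2)*t + J = -22/2*(-233) - 319 = -22*½*(-233) - 319 = -11*(-233) - 319 = 2563 - 319 = 2244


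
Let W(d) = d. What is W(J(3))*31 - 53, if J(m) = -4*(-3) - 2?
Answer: 257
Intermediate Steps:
J(m) = 10 (J(m) = 12 - 2 = 10)
W(J(3))*31 - 53 = 10*31 - 53 = 310 - 53 = 257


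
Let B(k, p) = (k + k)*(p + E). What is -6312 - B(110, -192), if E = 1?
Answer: 35708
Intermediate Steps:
B(k, p) = 2*k*(1 + p) (B(k, p) = (k + k)*(p + 1) = (2*k)*(1 + p) = 2*k*(1 + p))
-6312 - B(110, -192) = -6312 - 2*110*(1 - 192) = -6312 - 2*110*(-191) = -6312 - 1*(-42020) = -6312 + 42020 = 35708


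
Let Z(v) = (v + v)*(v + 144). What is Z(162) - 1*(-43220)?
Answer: 142364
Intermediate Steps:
Z(v) = 2*v*(144 + v) (Z(v) = (2*v)*(144 + v) = 2*v*(144 + v))
Z(162) - 1*(-43220) = 2*162*(144 + 162) - 1*(-43220) = 2*162*306 + 43220 = 99144 + 43220 = 142364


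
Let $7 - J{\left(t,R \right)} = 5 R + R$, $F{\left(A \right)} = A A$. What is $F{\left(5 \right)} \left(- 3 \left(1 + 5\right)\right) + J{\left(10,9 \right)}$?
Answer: $-497$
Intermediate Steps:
$F{\left(A \right)} = A^{2}$
$J{\left(t,R \right)} = 7 - 6 R$ ($J{\left(t,R \right)} = 7 - \left(5 R + R\right) = 7 - 6 R$)
$F{\left(5 \right)} \left(- 3 \left(1 + 5\right)\right) + J{\left(10,9 \right)} = 5^{2} \left(- 3 \left(1 + 5\right)\right) + \left(7 - 54\right) = 25 \left(\left(-3\right) 6\right) + \left(7 - 54\right) = 25 \left(-18\right) - 47 = -450 - 47 = -497$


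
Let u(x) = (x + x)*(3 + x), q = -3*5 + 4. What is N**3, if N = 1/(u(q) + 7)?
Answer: 1/6128487 ≈ 1.6317e-7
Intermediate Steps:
q = -11 (q = -15 + 4 = -11)
u(x) = 2*x*(3 + x) (u(x) = (2*x)*(3 + x) = 2*x*(3 + x))
N = 1/183 (N = 1/(2*(-11)*(3 - 11) + 7) = 1/(2*(-11)*(-8) + 7) = 1/(176 + 7) = 1/183 ≈ 0.0054645)
N**3 = (1/183)**3 = 1/6128487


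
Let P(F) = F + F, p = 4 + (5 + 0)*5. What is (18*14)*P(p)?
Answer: 14616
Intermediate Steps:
p = 29 (p = 4 + 5*5 = 4 + 25 = 29)
P(F) = 2*F
(18*14)*P(p) = (18*14)*(2*29) = 252*58 = 14616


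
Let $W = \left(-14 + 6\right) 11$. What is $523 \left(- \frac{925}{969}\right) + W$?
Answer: $- \frac{569047}{969} \approx -587.25$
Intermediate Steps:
$W = -88$ ($W = \left(-8\right) 11 = -88$)
$523 \left(- \frac{925}{969}\right) + W = 523 \left(- \frac{925}{969}\right) - 88 = - \frac{483775}{969} - 88 = - \frac{569047}{969}$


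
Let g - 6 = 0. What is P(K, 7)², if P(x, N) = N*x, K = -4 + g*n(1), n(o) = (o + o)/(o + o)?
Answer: 196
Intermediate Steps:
n(o) = 1 (n(o) = (2*o)/((2*o)) = (2*o)*(1/(2*o)) = 1)
g = 6 (g = 6 + 0 = 6)
K = 2 (K = -4 + 6*1 = -4 + 6 = 2)
P(K, 7)² = (7*2)² = 14² = 196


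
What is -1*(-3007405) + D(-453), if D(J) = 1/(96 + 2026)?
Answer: 6381713411/2122 ≈ 3.0074e+6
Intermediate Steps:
D(J) = 1/2122
-1*(-3007405) + D(-453) = -1*(-3007405) + 1/2122 = 3007405 + 1/2122 = 6381713411/2122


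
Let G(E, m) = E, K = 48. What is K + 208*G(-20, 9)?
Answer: -4112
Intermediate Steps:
K + 208*G(-20, 9) = 48 + 208*(-20) = 48 - 4160 = -4112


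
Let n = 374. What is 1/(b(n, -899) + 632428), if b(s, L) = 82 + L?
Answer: 1/631611 ≈ 1.5833e-6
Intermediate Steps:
1/(b(n, -899) + 632428) = 1/((82 - 899) + 632428) = 1/(-817 + 632428) = 1/631611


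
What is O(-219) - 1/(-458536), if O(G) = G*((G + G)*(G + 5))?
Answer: -9412509701087/458536 ≈ -2.0527e+7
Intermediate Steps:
O(G) = 2*G²*(5 + G) (O(G) = G*((2*G)*(5 + G)) = G*(2*G*(5 + G)) = 2*G²*(5 + G))
O(-219) - 1/(-458536) = 2*(-219)²*(5 - 219) - 1/(-458536) = 2*47961*(-214) - 1*(-1/458536) = -20527308 + 1/458536 = -9412509701087/458536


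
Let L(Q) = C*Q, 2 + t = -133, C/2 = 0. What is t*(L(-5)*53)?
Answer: 0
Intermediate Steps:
C = 0 (C = 2*0 = 0)
t = -135 (t = -2 - 133 = -135)
L(Q) = 0 (L(Q) = 0*Q = 0)
t*(L(-5)*53) = -0*53 = -135*0 = 0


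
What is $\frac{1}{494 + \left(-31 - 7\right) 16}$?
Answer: $- \frac{1}{114} \approx -0.0087719$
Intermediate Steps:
$\frac{1}{494 + \left(-31 - 7\right) 16} = \frac{1}{494 - 608} = \frac{1}{-114} = - \frac{1}{114}$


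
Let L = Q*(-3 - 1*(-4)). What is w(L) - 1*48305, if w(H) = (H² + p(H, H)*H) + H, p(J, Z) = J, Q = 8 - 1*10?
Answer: -48299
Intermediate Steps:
Q = -2 (Q = 8 - 10 = -2)
L = -2 (L = -2*(-3 - 1*(-4)) = -2*(-3 + 4) = -2*1 = -2)
w(H) = H + 2*H² (w(H) = (H² + H*H) + H = (H² + H²) + H = 2*H² + H = H + 2*H²)
w(L) - 1*48305 = -2*(1 + 2*(-2)) - 1*48305 = -2*(1 - 4) - 48305 = -2*(-3) - 48305 = 6 - 48305 = -48299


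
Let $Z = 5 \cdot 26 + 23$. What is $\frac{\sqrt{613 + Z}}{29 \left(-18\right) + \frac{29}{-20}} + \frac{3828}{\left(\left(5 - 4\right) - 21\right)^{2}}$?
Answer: $\frac{957}{100} - \frac{20 \sqrt{766}}{10469} \approx 9.5171$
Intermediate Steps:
$Z = 153$ ($Z = 130 + 23 = 153$)
$\frac{\sqrt{613 + Z}}{29 \left(-18\right) + \frac{29}{-20}} + \frac{3828}{\left(\left(5 - 4\right) - 21\right)^{2}} = \frac{\sqrt{613 + 153}}{29 \left(-18\right) + \frac{29}{-20}} + \frac{3828}{\left(\left(5 - 4\right) - 21\right)^{2}} = \frac{\sqrt{766}}{-522 + 29 \left(- \frac{1}{20}\right)} + \frac{3828}{\left(1 - 21\right)^{2}} = \frac{\sqrt{766}}{-522 - \frac{29}{20}} + \frac{3828}{\left(-20\right)^{2}} = \frac{\sqrt{766}}{- \frac{10469}{20}} + \frac{3828}{400} = \sqrt{766} \left(- \frac{20}{10469}\right) + 3828 \cdot \frac{1}{400} = - \frac{20 \sqrt{766}}{10469} + \frac{957}{100} = \frac{957}{100} - \frac{20 \sqrt{766}}{10469}$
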